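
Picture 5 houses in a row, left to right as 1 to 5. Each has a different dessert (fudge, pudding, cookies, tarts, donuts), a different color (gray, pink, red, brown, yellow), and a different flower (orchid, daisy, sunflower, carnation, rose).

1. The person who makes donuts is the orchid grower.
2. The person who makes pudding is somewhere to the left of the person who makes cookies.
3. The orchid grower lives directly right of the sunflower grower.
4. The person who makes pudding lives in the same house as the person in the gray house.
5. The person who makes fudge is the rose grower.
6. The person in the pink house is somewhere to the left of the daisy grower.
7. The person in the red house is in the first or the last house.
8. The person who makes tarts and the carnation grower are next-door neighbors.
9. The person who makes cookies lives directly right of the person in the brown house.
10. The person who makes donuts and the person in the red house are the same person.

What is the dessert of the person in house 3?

tarts

The person who makes donuts is in house 5 (clue 1).
Clue 1 places the orchid grower in house 5.
The sunflower grower is in house 4 (clue 3).
Clue 10: the person in the red house is in house 5.
House 4 color: only yellow fits.
The person in the pink house is narrowed to house 1 or 2; consider each.
Placing it in house 2 leads to a contradiction, so it's in house 1.
The person who makes cookies is narrowed to house 3 or 4; consider each.
Placing it in house 3 leads to a contradiction, so it's in house 4.
By clue 9, the person in the brown house is in house 3.
House 2 color: only gray fits.
Clue 4: the person who makes pudding is in house 2.
From clue 8, the carnation grower must be in house 2.
House 1's flower must be rose (nothing else left).
House 3's flower must be daisy (nothing else left).
Clue 5 places the person who makes fudge in house 1.
House 3's dessert must be tarts (nothing else left).
So: house 1 = fudge/pink/rose, house 2 = pudding/gray/carnation, house 3 = tarts/brown/daisy, house 4 = cookies/yellow/sunflower, house 5 = donuts/red/orchid.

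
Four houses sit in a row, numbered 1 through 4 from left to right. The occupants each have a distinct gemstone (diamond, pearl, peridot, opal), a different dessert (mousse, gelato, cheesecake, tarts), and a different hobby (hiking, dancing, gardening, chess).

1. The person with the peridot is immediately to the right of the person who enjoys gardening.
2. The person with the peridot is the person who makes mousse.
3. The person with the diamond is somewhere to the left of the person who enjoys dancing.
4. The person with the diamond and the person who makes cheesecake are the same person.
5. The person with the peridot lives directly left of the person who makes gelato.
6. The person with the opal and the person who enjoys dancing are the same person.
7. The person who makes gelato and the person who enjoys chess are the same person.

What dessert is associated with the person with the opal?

The person with the peridot is narrowed to house 2 or 3; consider each.
Placing it in house 3 leads to a contradiction, so it's in house 2.
Clue 1: the person who enjoys gardening is in house 1.
By clue 2, the person who makes mousse is in house 2.
By clue 5, the person who makes gelato is in house 3.
By clue 7, the person who enjoys chess is in house 3.
So house 1 gets cheesecake for dessert.
House 4's dessert must be tarts (nothing else left).
The person with the diamond is in house 1 (clue 4).
From clue 6, the person with the opal must be in house 4.
Clue 6: the person who enjoys dancing is in house 4.
House 3's gemstone must be pearl (nothing else left).
So house 2 gets hiking for hobby.
So: house 1 = diamond/cheesecake/gardening, house 2 = peridot/mousse/hiking, house 3 = pearl/gelato/chess, house 4 = opal/tarts/dancing.

tarts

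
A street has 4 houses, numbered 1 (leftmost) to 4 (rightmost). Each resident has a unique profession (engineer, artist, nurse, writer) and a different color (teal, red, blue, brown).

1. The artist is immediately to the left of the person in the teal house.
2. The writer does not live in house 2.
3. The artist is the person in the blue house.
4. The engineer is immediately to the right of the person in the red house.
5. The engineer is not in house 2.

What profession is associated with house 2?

The engineer is narrowed to house 3 or 4; consider each.
Placing it in house 3 leads to a contradiction, so it's in house 4.
From clue 4, the person in the red house must be in house 3.
Clue 3 places the artist in house 1.
Clue 3: the person in the blue house is in house 1.
That leaves nurse as the profession for house 2.
So house 3 gets writer for profession.
From clue 1, the person in the teal house must be in house 2.
House 4's color must be brown (nothing else left).
So: house 1 = artist/blue, house 2 = nurse/teal, house 3 = writer/red, house 4 = engineer/brown.

nurse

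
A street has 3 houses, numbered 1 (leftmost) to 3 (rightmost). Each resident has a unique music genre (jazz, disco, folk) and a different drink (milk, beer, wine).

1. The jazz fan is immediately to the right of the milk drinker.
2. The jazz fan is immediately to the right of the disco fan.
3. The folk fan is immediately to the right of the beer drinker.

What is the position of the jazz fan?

The only music genre still possible for house 1 is disco.
House 3's drink must be wine (nothing else left).
By clue 2, the jazz fan is in house 2.
House 3's music genre must be folk (nothing else left).
By clue 1, the milk drinker is in house 1.
From clue 3, the beer drinker must be in house 2.
So: house 1 = disco/milk, house 2 = jazz/beer, house 3 = folk/wine.

2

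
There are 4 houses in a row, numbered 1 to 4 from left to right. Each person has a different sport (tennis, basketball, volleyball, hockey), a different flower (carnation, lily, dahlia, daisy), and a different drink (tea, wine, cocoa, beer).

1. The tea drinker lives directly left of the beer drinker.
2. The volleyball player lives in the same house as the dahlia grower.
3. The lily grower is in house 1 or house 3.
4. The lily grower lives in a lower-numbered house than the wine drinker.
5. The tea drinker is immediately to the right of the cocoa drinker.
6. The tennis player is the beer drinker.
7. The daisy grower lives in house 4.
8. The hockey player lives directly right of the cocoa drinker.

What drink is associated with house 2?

Clue 7: the daisy grower is in house 4.
The only drink still possible for house 1 is cocoa.
By clue 5, the tea drinker is in house 2.
The hockey player is in house 2 (clue 8).
Clue 1 places the beer drinker in house 3.
By clue 6, the tennis player is in house 3.
So house 1 gets volleyball for sport.
That leaves basketball as the sport for house 4.
House 2 flower: only carnation fits.
That leaves wine as the drink for house 4.
Clue 2 places the dahlia grower in house 1.
So house 3 gets lily for flower.
So: house 1 = volleyball/dahlia/cocoa, house 2 = hockey/carnation/tea, house 3 = tennis/lily/beer, house 4 = basketball/daisy/wine.

tea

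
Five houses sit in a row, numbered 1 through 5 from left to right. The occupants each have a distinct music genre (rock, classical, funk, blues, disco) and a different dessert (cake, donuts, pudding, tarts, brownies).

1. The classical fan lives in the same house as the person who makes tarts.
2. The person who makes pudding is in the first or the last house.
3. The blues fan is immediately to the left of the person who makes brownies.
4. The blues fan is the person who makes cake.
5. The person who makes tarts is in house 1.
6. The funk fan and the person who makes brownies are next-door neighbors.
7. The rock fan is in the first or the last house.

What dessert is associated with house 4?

Clue 5 places the person who makes tarts in house 1.
From clue 1, the classical fan must be in house 1.
House 5 dessert: only pudding fits.
That leaves rock as the music genre for house 5.
The blues fan is narrowed to house 2 or 3; consider each.
Placing it in house 3 leads to a contradiction, so it's in house 2.
By clue 3, the person who makes brownies is in house 3.
The person who makes cake is in house 2 (clue 4).
So house 3 gets disco for music genre.
House 4 music genre: only funk fits.
House 4 dessert: only donuts fits.
So: house 1 = classical/tarts, house 2 = blues/cake, house 3 = disco/brownies, house 4 = funk/donuts, house 5 = rock/pudding.

donuts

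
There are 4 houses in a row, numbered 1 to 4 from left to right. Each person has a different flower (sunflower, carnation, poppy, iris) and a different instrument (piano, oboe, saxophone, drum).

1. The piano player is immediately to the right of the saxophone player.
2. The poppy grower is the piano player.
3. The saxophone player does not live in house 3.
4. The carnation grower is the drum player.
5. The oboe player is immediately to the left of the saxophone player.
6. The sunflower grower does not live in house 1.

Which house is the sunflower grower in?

2

Clue 5: the oboe player is in house 1.
Clue 5: the saxophone player is in house 2.
Clue 1: the piano player is in house 3.
By clue 2, the poppy grower is in house 3.
That leaves iris as the flower for house 1.
House 2 flower: only sunflower fits.
House 4's flower must be carnation (nothing else left).
House 4's instrument must be drum (nothing else left).
So: house 1 = iris/oboe, house 2 = sunflower/saxophone, house 3 = poppy/piano, house 4 = carnation/drum.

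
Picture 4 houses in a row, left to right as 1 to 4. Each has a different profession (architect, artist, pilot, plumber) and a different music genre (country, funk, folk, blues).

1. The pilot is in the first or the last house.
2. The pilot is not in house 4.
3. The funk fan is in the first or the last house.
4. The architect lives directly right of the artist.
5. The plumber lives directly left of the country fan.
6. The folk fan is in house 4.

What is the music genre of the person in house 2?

blues

From clue 2, the pilot must be in house 1.
The folk fan is in house 4 (clue 6).
So house 4 gets architect for profession.
The artist is in house 3 (clue 4).
The plumber is in house 2 (clue 5).
By clue 5, the country fan is in house 3.
So house 1 gets funk for music genre.
The only music genre still possible for house 2 is blues.
So: house 1 = pilot/funk, house 2 = plumber/blues, house 3 = artist/country, house 4 = architect/folk.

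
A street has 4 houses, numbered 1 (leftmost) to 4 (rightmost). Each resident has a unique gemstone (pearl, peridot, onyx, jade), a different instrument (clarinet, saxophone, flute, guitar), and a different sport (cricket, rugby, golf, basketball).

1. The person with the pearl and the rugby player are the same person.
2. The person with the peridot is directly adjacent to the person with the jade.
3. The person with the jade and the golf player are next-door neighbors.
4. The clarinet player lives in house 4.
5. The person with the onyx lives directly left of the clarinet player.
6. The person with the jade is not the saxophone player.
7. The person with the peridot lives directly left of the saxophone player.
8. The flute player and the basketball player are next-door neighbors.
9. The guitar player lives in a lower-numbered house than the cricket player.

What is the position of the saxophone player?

3

By clue 4, the clarinet player is in house 4.
The person with the onyx is in house 3 (clue 5).
The only gemstone still possible for house 4 is pearl.
Clue 1: the rugby player is in house 4.
The person with the jade is narrowed to house 1 or 2; consider each.
Placing it in house 2 leads to a contradiction, so it's in house 1.
From clue 2, the person with the peridot must be in house 2.
By clue 3, the golf player is in house 2.
The saxophone player is in house 3 (clue 7).
So house 1 gets basketball for sport.
That leaves cricket as the sport for house 3.
The flute player is in house 2 (clue 8).
House 1 instrument: only guitar fits.
So: house 1 = jade/guitar/basketball, house 2 = peridot/flute/golf, house 3 = onyx/saxophone/cricket, house 4 = pearl/clarinet/rugby.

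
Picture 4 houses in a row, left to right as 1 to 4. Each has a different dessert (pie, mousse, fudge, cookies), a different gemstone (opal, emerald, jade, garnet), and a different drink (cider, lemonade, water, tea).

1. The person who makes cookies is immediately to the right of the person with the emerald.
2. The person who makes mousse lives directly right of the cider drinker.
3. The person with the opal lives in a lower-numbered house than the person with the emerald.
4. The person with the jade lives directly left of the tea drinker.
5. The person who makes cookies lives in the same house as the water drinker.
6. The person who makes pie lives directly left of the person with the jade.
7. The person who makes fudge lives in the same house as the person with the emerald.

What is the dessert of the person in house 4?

cookies

The only dessert still possible for house 1 is pie.
That leaves garnet as the gemstone for house 4.
Clue 6 places the person with the jade in house 2.
The only gemstone still possible for house 1 is opal.
The only gemstone still possible for house 3 is emerald.
Clue 1: the person who makes cookies is in house 4.
From clue 4, the tea drinker must be in house 3.
The water drinker is in house 4 (clue 5).
The person who makes fudge is in house 3 (clue 7).
That leaves mousse as the dessert for house 2.
The cider drinker is in house 1 (clue 2).
So house 2 gets lemonade for drink.
So: house 1 = pie/opal/cider, house 2 = mousse/jade/lemonade, house 3 = fudge/emerald/tea, house 4 = cookies/garnet/water.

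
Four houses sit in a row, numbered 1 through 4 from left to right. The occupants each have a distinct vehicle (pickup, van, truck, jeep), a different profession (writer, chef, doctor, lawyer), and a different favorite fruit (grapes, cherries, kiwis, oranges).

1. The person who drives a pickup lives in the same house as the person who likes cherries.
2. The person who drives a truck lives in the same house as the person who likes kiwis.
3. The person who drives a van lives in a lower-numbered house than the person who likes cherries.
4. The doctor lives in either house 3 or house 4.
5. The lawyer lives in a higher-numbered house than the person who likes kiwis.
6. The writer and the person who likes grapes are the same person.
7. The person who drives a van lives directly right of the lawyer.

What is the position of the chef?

By clue 7, the person who drives a van is in house 3.
The lawyer is in house 2 (clue 7).
The person who likes cherries is in house 4 (clue 3).
The person who likes kiwis is in house 1 (clue 5).
The only favorite fruit still possible for house 2 is oranges.
So house 3 gets grapes for favorite fruit.
Clue 1 places the person who drives a pickup in house 4.
Clue 2 places the person who drives a truck in house 1.
By clue 6, the writer is in house 3.
The only vehicle still possible for house 2 is jeep.
That leaves chef as the profession for house 1.
House 4's profession must be doctor (nothing else left).
So: house 1 = truck/chef/kiwis, house 2 = jeep/lawyer/oranges, house 3 = van/writer/grapes, house 4 = pickup/doctor/cherries.

1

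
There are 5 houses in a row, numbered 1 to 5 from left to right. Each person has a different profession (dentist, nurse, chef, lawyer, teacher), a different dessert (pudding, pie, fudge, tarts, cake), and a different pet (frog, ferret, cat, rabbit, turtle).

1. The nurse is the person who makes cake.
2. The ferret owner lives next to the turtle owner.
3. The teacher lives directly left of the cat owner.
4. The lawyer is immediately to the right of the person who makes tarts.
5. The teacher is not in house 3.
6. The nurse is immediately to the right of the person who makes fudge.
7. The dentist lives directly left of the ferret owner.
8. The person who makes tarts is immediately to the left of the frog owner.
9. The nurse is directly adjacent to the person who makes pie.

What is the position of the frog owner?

The teacher is narrowed to house 1 or 2 or 4; consider each.
Placing it in house 2 and house 4 leads to a contradiction, so it's in house 1.
By clue 3, the cat owner is in house 2.
That leaves rabbit as the pet for house 1.
The dentist is narrowed to house 2 or 3 or 4; consider each.
Placing it in house 2 and house 4 leads to a contradiction, so it's in house 3.
By clue 7, the ferret owner is in house 4.
By clue 8, the person who makes tarts is in house 4.
From clue 8, the frog owner must be in house 5.
House 3 pet: only turtle fits.
Clue 4 places the lawyer in house 5.
The nurse is in house 2 (clue 6).
Clue 6 places the person who makes fudge in house 1.
House 4 profession: only chef fits.
Clue 1: the person who makes cake is in house 2.
So house 3 gets pie for dessert.
So house 5 gets pudding for dessert.
So: house 1 = teacher/fudge/rabbit, house 2 = nurse/cake/cat, house 3 = dentist/pie/turtle, house 4 = chef/tarts/ferret, house 5 = lawyer/pudding/frog.

5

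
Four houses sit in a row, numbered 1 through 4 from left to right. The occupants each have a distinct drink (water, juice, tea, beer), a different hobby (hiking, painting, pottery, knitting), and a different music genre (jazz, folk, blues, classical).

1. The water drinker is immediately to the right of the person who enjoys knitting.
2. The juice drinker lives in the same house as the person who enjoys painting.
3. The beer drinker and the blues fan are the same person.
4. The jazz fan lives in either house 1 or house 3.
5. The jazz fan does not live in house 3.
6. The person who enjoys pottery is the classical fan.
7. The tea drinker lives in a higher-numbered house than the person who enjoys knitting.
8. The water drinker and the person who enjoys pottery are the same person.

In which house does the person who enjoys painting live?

1

Clue 5 places the jazz fan in house 1.
House 1's drink must be juice (nothing else left).
The person who enjoys painting is in house 1 (clue 2).
The only drink still possible for house 2 is beer.
From clue 3, the blues fan must be in house 2.
The tea drinker is narrowed to house 3 or 4; consider each.
Placing it in house 3 leads to a contradiction, so it's in house 4.
House 3's drink must be water (nothing else left).
From clue 1, the person who enjoys knitting must be in house 2.
Clue 8 places the person who enjoys pottery in house 3.
So house 4 gets hiking for hobby.
Clue 6: the classical fan is in house 3.
That leaves folk as the music genre for house 4.
So: house 1 = juice/painting/jazz, house 2 = beer/knitting/blues, house 3 = water/pottery/classical, house 4 = tea/hiking/folk.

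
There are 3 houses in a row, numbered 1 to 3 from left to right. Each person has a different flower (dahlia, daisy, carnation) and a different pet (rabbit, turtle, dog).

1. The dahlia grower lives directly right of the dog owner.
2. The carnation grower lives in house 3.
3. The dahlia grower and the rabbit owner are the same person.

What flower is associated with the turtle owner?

Clue 2 places the carnation grower in house 3.
So house 1 gets daisy for flower.
House 2 flower: only dahlia fits.
By clue 1, the dog owner is in house 1.
The rabbit owner is in house 2 (clue 3).
The only pet still possible for house 3 is turtle.
So: house 1 = daisy/dog, house 2 = dahlia/rabbit, house 3 = carnation/turtle.

carnation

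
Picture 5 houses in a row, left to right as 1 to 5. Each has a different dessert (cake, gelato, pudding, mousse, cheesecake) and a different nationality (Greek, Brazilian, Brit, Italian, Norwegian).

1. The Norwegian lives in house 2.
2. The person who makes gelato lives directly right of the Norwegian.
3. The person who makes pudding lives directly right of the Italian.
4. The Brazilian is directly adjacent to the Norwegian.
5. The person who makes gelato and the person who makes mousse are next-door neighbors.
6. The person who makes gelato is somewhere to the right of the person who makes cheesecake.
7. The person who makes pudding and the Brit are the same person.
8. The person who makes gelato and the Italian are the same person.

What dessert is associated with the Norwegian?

By clue 1, the Norwegian is in house 2.
Clue 2: the person who makes gelato is in house 3.
The Italian is in house 3 (clue 8).
Clue 3: the person who makes pudding is in house 4.
The Brit is in house 4 (clue 7).
The only dessert still possible for house 1 is cheesecake.
That leaves mousse as the dessert for house 2.
That leaves cake as the dessert for house 5.
House 1's nationality must be Brazilian (nothing else left).
House 5's nationality must be Greek (nothing else left).
So: house 1 = cheesecake/Brazilian, house 2 = mousse/Norwegian, house 3 = gelato/Italian, house 4 = pudding/Brit, house 5 = cake/Greek.

mousse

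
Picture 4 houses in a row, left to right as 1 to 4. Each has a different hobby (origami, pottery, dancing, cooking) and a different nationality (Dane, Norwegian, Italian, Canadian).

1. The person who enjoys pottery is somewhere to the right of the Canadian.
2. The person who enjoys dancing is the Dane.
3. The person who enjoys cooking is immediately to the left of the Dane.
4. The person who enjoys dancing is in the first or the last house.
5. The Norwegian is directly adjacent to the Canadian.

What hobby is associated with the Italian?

cooking

Clue 2: the person who enjoys dancing is in house 4.
By clue 2, the Dane is in house 4.
By clue 3, the person who enjoys cooking is in house 3.
House 1's hobby must be origami (nothing else left).
That leaves pottery as the hobby for house 2.
From clue 1, the Canadian must be in house 1.
By clue 5, the Norwegian is in house 2.
House 3 nationality: only Italian fits.
So: house 1 = origami/Canadian, house 2 = pottery/Norwegian, house 3 = cooking/Italian, house 4 = dancing/Dane.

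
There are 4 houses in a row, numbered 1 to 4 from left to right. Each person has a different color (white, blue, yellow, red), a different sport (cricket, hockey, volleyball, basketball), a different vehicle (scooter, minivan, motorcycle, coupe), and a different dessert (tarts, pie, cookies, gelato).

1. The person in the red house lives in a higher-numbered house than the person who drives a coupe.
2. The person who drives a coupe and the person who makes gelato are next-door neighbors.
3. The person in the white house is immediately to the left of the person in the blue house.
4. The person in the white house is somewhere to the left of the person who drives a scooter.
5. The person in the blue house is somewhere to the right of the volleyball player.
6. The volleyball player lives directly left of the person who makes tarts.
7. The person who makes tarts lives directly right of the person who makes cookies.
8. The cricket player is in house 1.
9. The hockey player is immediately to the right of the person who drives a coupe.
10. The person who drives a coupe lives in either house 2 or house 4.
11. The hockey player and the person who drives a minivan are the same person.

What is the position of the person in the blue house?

3

By clue 8, the cricket player is in house 1.
Clue 10 places the person who drives a coupe in house 2.
That leaves motorcycle as the vehicle for house 1.
By clue 9, the hockey player is in house 3.
Clue 11: the person who drives a minivan is in house 3.
So house 2 gets volleyball for sport.
That leaves basketball as the sport for house 4.
House 4's vehicle must be scooter (nothing else left).
Clue 6: the person who makes tarts is in house 3.
The person who makes cookies is in house 2 (clue 7).
That leaves yellow as the color for house 1.
That leaves white as the color for house 2.
The only dessert still possible for house 1 is gelato.
So house 4 gets pie for dessert.
From clue 3, the person in the blue house must be in house 3.
The only color still possible for house 4 is red.
So: house 1 = yellow/cricket/motorcycle/gelato, house 2 = white/volleyball/coupe/cookies, house 3 = blue/hockey/minivan/tarts, house 4 = red/basketball/scooter/pie.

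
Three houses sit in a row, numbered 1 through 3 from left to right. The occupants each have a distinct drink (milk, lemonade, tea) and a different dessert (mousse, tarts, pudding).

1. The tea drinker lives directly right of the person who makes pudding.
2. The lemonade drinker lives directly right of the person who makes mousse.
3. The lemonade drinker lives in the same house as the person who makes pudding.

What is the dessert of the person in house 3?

Clue 3: the lemonade drinker is in house 2.
The person who makes pudding is in house 2 (clue 3).
The only drink still possible for house 1 is milk.
House 3's drink must be tea (nothing else left).
House 3 dessert: only tarts fits.
House 1's dessert must be mousse (nothing else left).
So: house 1 = milk/mousse, house 2 = lemonade/pudding, house 3 = tea/tarts.

tarts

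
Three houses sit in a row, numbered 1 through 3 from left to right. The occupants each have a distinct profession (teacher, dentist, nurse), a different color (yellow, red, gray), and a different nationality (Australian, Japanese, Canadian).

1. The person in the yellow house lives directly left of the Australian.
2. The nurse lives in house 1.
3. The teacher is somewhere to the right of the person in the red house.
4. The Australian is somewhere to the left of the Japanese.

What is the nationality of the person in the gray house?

Japanese

The nurse is in house 1 (clue 2).
Clue 4 places the Australian in house 2.
From clue 4, the Japanese must be in house 3.
House 3 color: only gray fits.
House 1 nationality: only Canadian fits.
Clue 1 places the person in the yellow house in house 1.
House 2 color: only red fits.
Clue 3: the teacher is in house 3.
House 2 profession: only dentist fits.
So: house 1 = nurse/yellow/Canadian, house 2 = dentist/red/Australian, house 3 = teacher/gray/Japanese.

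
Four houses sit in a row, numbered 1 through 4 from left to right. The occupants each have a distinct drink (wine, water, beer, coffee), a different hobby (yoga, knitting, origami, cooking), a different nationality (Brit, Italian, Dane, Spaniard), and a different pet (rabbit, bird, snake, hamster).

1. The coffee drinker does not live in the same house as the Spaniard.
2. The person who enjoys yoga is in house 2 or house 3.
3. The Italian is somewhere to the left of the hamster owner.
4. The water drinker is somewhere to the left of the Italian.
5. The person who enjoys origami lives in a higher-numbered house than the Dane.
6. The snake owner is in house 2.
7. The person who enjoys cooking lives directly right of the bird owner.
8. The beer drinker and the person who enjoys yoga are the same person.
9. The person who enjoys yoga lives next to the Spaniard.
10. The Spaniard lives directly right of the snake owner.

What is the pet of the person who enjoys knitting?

rabbit

By clue 6, the snake owner is in house 2.
Clue 10: the Spaniard is in house 3.
House 1 hobby: only knitting fits.
The only nationality still possible for house 4 is Brit.
From clue 4, the water drinker must be in house 1.
The person who enjoys yoga is in house 2 (clue 9).
The only hobby still possible for house 3 is origami.
That leaves cooking as the hobby for house 4.
So house 1 gets Dane for nationality.
That leaves Italian as the nationality for house 2.
The bird owner is in house 3 (clue 7).
Clue 8: the beer drinker is in house 2.
The only drink still possible for house 3 is wine.
That leaves coffee as the drink for house 4.
The only pet still possible for house 1 is rabbit.
House 4's pet must be hamster (nothing else left).
So: house 1 = water/knitting/Dane/rabbit, house 2 = beer/yoga/Italian/snake, house 3 = wine/origami/Spaniard/bird, house 4 = coffee/cooking/Brit/hamster.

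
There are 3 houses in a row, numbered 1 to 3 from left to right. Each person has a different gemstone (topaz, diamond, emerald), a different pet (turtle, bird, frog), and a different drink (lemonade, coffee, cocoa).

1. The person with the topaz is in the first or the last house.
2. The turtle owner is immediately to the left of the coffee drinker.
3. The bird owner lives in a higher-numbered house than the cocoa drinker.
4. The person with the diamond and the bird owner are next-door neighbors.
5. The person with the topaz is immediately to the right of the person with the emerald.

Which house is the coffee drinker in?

2

Clue 5: the person with the topaz is in house 3.
The person with the emerald is in house 2 (clue 5).
That leaves diamond as the gemstone for house 1.
Clue 4 places the bird owner in house 2.
So house 3 gets frog for pet.
Clue 2: the coffee drinker is in house 2.
By clue 3, the cocoa drinker is in house 1.
The only pet still possible for house 1 is turtle.
So house 3 gets lemonade for drink.
So: house 1 = diamond/turtle/cocoa, house 2 = emerald/bird/coffee, house 3 = topaz/frog/lemonade.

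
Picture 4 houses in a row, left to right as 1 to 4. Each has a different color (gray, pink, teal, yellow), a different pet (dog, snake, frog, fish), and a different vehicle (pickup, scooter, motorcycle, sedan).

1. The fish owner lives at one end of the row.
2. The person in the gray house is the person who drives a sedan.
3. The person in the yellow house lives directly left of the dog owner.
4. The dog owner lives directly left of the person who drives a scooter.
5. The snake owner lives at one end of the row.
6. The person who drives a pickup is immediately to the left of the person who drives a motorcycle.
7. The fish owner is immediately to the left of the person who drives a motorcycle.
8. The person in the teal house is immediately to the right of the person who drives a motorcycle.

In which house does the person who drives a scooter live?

3

Clue 7: the fish owner is in house 1.
By clue 7, the person who drives a motorcycle is in house 2.
By clue 8, the person in the teal house is in house 3.
From clue 6, the person who drives a pickup must be in house 1.
The only pet still possible for house 4 is snake.
The only vehicle still possible for house 3 is scooter.
House 4 vehicle: only sedan fits.
Clue 2: the person in the gray house is in house 4.
Clue 4: the dog owner is in house 2.
That leaves frog as the pet for house 3.
By clue 3, the person in the yellow house is in house 1.
So house 2 gets pink for color.
So: house 1 = yellow/fish/pickup, house 2 = pink/dog/motorcycle, house 3 = teal/frog/scooter, house 4 = gray/snake/sedan.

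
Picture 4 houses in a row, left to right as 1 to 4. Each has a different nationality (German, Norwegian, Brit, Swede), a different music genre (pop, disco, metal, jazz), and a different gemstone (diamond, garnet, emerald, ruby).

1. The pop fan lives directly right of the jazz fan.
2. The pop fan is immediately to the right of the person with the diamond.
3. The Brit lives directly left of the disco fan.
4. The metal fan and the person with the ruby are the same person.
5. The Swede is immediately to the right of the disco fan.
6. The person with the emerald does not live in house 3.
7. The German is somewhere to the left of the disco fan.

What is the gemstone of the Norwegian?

garnet

The Brit is narrowed to house 1 or 2; consider each.
Placing it in house 1 leads to a contradiction, so it's in house 2.
Clue 3 places the disco fan in house 3.
From clue 5, the Swede must be in house 4.
House 3's nationality must be Norwegian (nothing else left).
The pop fan is in house 2 (clue 1).
Clue 1: the jazz fan is in house 1.
The person with the diamond is in house 1 (clue 2).
So house 1 gets German for nationality.
House 4 music genre: only metal fits.
House 3 gemstone: only garnet fits.
The person with the ruby is in house 4 (clue 4).
House 2's gemstone must be emerald (nothing else left).
So: house 1 = German/jazz/diamond, house 2 = Brit/pop/emerald, house 3 = Norwegian/disco/garnet, house 4 = Swede/metal/ruby.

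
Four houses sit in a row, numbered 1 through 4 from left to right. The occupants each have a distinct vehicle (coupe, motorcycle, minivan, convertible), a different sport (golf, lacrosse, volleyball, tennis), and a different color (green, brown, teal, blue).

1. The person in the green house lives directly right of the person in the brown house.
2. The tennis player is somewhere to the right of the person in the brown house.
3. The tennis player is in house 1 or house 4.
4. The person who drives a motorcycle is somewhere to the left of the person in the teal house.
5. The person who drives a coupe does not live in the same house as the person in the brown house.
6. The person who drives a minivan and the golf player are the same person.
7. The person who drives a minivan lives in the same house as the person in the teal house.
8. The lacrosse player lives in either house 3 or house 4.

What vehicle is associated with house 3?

convertible

Clue 3: the tennis player is in house 4.
House 1 sport: only volleyball fits.
The only sport still possible for house 2 is golf.
The only sport still possible for house 3 is lacrosse.
Clue 6 places the person who drives a minivan in house 2.
From clue 7, the person in the teal house must be in house 2.
By clue 1, the person in the green house is in house 4.
Clue 1 places the person in the brown house in house 3.
That leaves motorcycle as the vehicle for house 1.
That leaves convertible as the vehicle for house 3.
House 4 vehicle: only coupe fits.
The only color still possible for house 1 is blue.
So: house 1 = motorcycle/volleyball/blue, house 2 = minivan/golf/teal, house 3 = convertible/lacrosse/brown, house 4 = coupe/tennis/green.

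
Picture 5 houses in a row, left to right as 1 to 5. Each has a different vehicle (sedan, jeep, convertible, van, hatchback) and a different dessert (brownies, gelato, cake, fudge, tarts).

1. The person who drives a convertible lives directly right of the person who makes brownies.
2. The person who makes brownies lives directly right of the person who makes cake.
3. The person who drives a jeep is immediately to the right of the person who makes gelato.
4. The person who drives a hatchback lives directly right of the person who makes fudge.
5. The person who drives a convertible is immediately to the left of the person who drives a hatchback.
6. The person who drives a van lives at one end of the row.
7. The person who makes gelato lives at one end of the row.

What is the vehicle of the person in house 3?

Clue 7 places the person who makes gelato in house 1.
That leaves tarts as the dessert for house 5.
Clue 2: the person who makes brownies is in house 3.
From clue 2, the person who makes cake must be in house 2.
The person who drives a jeep is in house 2 (clue 3).
House 4 dessert: only fudge fits.
Clue 1 places the person who drives a convertible in house 4.
From clue 4, the person who drives a hatchback must be in house 5.
That leaves sedan as the vehicle for house 3.
House 1's vehicle must be van (nothing else left).
So: house 1 = van/gelato, house 2 = jeep/cake, house 3 = sedan/brownies, house 4 = convertible/fudge, house 5 = hatchback/tarts.

sedan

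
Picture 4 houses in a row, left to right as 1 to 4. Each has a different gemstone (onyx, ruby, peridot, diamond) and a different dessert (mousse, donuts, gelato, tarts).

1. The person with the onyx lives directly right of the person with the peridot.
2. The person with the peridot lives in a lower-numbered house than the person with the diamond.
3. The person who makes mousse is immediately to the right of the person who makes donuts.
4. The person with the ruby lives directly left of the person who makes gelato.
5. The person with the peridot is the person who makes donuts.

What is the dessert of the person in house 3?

The person with the diamond is narrowed to house 2 or 3 or 4; consider each.
Placing it in house 2 and house 3 leads to a contradiction, so it's in house 4.
The person with the onyx is narrowed to house 2 or 3; consider each.
Placing it in house 3 leads to a contradiction, so it's in house 2.
The person with the peridot is in house 1 (clue 1).
Clue 5: the person who makes donuts is in house 1.
The only gemstone still possible for house 3 is ruby.
Clue 3: the person who makes mousse is in house 2.
From clue 4, the person who makes gelato must be in house 4.
House 3's dessert must be tarts (nothing else left).
So: house 1 = peridot/donuts, house 2 = onyx/mousse, house 3 = ruby/tarts, house 4 = diamond/gelato.

tarts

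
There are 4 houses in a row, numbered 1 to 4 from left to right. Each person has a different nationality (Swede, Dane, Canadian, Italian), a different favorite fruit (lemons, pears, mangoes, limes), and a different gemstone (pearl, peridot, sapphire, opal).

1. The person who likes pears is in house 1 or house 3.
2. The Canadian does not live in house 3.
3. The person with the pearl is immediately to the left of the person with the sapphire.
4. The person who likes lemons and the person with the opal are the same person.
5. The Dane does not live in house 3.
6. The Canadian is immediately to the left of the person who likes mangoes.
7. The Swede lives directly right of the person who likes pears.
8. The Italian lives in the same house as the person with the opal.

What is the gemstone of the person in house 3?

opal

The only nationality still possible for house 3 is Italian.
By clue 8, the person with the opal is in house 3.
By clue 3, the person with the pearl is in house 1.
By clue 3, the person with the sapphire is in house 2.
Clue 4: the person who likes lemons is in house 3.
The only favorite fruit still possible for house 1 is pears.
House 2's favorite fruit must be mangoes (nothing else left).
The only favorite fruit still possible for house 4 is limes.
House 4 gemstone: only peridot fits.
From clue 6, the Canadian must be in house 1.
Clue 7 places the Swede in house 2.
So house 4 gets Dane for nationality.
So: house 1 = Canadian/pears/pearl, house 2 = Swede/mangoes/sapphire, house 3 = Italian/lemons/opal, house 4 = Dane/limes/peridot.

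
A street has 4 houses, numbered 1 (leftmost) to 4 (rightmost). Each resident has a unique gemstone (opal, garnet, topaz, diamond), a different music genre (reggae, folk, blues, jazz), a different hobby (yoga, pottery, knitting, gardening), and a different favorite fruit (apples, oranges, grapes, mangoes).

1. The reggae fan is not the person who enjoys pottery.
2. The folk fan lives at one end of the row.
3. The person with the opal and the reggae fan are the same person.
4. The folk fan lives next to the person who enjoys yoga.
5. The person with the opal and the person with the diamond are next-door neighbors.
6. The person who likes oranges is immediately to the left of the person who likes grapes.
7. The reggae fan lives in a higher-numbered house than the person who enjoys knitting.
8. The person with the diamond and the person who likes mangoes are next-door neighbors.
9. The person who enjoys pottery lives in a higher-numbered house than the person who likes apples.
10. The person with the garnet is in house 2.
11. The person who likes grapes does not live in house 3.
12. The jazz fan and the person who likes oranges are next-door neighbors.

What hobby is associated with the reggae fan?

By clue 10, the person with the garnet is in house 2.
So house 1 gets topaz for gemstone.
The person with the diamond is narrowed to house 3 or 4; consider each.
Placing it in house 4 leads to a contradiction, so it's in house 3.
Clue 5 places the person with the opal in house 4.
By clue 3, the reggae fan is in house 4.
The only music genre still possible for house 1 is folk.
House 2's music genre must be jazz (nothing else left).
House 3 music genre: only blues fits.
By clue 4, the person who enjoys yoga is in house 2.
The only hobby still possible for house 1 is knitting.
The only hobby still possible for house 3 is pottery.
House 4's hobby must be gardening (nothing else left).
House 3 favorite fruit: only oranges fits.
By clue 6, the person who likes grapes is in house 4.
House 1 favorite fruit: only apples fits.
The only favorite fruit still possible for house 2 is mangoes.
So: house 1 = topaz/folk/knitting/apples, house 2 = garnet/jazz/yoga/mangoes, house 3 = diamond/blues/pottery/oranges, house 4 = opal/reggae/gardening/grapes.

gardening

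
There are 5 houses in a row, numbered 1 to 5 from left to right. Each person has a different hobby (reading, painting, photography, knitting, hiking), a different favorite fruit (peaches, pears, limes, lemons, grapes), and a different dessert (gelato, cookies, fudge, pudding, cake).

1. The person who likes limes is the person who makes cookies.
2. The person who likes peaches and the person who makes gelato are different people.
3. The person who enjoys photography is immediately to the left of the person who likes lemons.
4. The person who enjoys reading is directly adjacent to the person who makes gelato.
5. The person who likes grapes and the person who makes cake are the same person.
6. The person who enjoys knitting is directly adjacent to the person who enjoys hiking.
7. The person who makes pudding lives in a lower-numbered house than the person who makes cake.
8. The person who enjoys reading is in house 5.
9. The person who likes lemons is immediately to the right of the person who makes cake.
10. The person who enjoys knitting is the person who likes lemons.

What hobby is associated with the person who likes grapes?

The person who enjoys reading is in house 5 (clue 8).
The person who makes gelato is in house 4 (clue 4).
The only hobby still possible for house 1 is painting.
The person who enjoys knitting is narrowed to house 3 or 4; consider each.
Placing it in house 4 leads to a contradiction, so it's in house 3.
Clue 10: the person who likes lemons is in house 3.
That leaves hiking as the hobby for house 4.
The only favorite fruit still possible for house 2 is grapes.
So house 4 gets pears for favorite fruit.
Clue 5 places the person who makes cake in house 2.
By clue 7, the person who makes pudding is in house 1.
House 2's hobby must be photography (nothing else left).
So house 3 gets fudge for dessert.
So house 5 gets cookies for dessert.
The person who likes limes is in house 5 (clue 1).
House 1's favorite fruit must be peaches (nothing else left).
So: house 1 = painting/peaches/pudding, house 2 = photography/grapes/cake, house 3 = knitting/lemons/fudge, house 4 = hiking/pears/gelato, house 5 = reading/limes/cookies.

photography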